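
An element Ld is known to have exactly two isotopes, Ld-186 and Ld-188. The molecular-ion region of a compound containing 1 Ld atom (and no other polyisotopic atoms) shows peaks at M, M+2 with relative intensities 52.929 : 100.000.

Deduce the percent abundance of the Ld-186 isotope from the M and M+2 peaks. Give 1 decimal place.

Let p = fractional abundance of Ld-186. I(M+2)/I(M) = [C(1,1)·p^0·(1−p)] / p^1 = 1·(1−p)/p = 100.000/52.929 = 1.8893
(1−p)/p = 1.8893/1 = 1.8893  ⇒  p = 1/(1 + 1.8893) = 0.3461
Ld-186: 34.6%, Ld-188: 65.4%.

34.6%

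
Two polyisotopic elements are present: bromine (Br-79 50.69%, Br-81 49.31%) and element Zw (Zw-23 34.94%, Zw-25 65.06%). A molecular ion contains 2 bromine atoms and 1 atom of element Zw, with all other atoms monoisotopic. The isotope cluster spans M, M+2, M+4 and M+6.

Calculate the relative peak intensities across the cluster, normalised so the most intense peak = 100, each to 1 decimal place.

Bromine pattern (n=2): 0.25694761 : 0.49990478 : 0.24314761
Element Zw pattern (n=1): 0.3494 : 0.6506
Convolve the two distributions (both contribute in 2-u steps):
  M: 0.25694761×0.3494 = 0.089777
  M+2: 0.25694761×0.6506 + 0.49990478×0.3494 = 0.341837
  M+4: 0.49990478×0.6506 + 0.24314761×0.3494 = 0.410194
  M+6: 0.24314761×0.6506 = 0.158192
Scale to base peak (0.410194) = 100: 21.9 : 83.3 : 100.0 : 38.6

21.9 : 83.3 : 100.0 : 38.6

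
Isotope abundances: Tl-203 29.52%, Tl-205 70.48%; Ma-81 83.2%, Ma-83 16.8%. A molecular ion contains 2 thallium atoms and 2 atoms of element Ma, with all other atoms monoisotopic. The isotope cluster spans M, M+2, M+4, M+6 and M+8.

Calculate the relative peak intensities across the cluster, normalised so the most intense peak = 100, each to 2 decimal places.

13.04 : 67.53 : 100.00 : 32.55 : 3.03

Thallium pattern (n=2): 0.08714304 : 0.41611392 : 0.49674304
Element Ma pattern (n=2): 0.692224 : 0.279552 : 0.028224
Convolve the two distributions (both contribute in 2-u steps):
  M: 0.08714304×0.692224 = 0.060323
  M+2: 0.08714304×0.279552 + 0.41611392×0.692224 = 0.312405
  M+4: 0.08714304×0.028224 + 0.41611392×0.279552 + 0.49674304×0.692224 = 0.462642
  M+6: 0.41611392×0.028224 + 0.49674304×0.279552 = 0.150610
  M+8: 0.49674304×0.028224 = 0.014020
Scale to base peak (0.462642) = 100: 13.04 : 67.53 : 100.00 : 32.55 : 3.03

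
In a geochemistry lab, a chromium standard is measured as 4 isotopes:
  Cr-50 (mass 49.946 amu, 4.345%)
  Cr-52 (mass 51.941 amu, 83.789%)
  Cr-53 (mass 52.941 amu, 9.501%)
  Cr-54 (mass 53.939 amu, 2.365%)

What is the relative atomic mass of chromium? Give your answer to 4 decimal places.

51.9966 amu

Weight each isotope mass by its fractional abundance: 0.04345 × 49.946 + 0.83789 × 51.941 + 0.09501 × 52.941 + 0.02365 × 53.939
= 2.17015 + 43.52084 + 5.02992 + 1.27566 = 51.99657 amu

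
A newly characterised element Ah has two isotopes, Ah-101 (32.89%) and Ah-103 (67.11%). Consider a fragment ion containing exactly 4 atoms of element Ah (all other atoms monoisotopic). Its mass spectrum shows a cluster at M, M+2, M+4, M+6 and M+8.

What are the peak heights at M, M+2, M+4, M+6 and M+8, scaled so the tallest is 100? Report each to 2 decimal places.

Each Ah atom is independently Ah-101 (p = 0.3289) or Ah-103 (q = 0.6711); the cluster is the binomial expansion (p + q)^4.
P(M) = 0.3289^4 = 0.011702
P(M+2) = 4 × 0.3289^3 × 0.6711^1 = 0.095508
P(M+4) = 6 × 0.3289^2 × 0.6711^2 = 0.292317
P(M+6) = 4 × 0.3289^1 × 0.6711^3 = 0.397636
P(M+8) = 0.6711^4 = 0.202838
The M+6 peak is largest (0.397636); scaling to 100 gives 2.94 : 24.02 : 73.51 : 100.00 : 51.01.

2.94 : 24.02 : 73.51 : 100.00 : 51.01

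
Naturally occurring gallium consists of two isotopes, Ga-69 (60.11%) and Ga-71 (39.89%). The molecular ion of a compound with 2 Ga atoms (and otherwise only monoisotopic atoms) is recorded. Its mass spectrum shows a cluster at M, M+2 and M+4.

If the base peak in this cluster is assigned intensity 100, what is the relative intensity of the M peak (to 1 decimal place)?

75.3

Binomial terms of (0.6011 + 0.3989)^2: M 0.3613, M+2 0.4796, M+4 0.1591 → M+2 is the base peak.
P(M+2) = C(2,1) × 0.6011^1 × 0.3989^1 = 2 × 0.6011 × 0.3989 = 0.479558 (base)
P(M) = C(2,0) × 0.6011^2 × 0.3989^0 = 1 × 0.36132121 × 1.0000 = 0.361321
Relative intensity = 0.361321 / 0.479558 × 100 = 75.3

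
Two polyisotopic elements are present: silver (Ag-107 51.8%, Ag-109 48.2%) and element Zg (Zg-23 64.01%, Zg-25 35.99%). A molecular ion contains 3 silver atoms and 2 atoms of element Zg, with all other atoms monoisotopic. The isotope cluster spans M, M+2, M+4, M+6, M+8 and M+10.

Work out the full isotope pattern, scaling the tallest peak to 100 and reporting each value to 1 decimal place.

Silver pattern (n=3): 0.13899183 : 0.3879965 : 0.3610315 : 0.11198017
Element Zg pattern (n=2): 0.40972801 : 0.46074398 : 0.12952801
Convolve the two distributions (both contribute in 2-u steps):
  M: 0.13899183×0.40972801 = 0.056949
  M+2: 0.13899183×0.46074398 + 0.3879965×0.40972801 = 0.223013
  M+4: 0.13899183×0.12952801 + 0.3879965×0.46074398 + 0.3610315×0.40972801 = 0.344695
  M+6: 0.3879965×0.12952801 + 0.3610315×0.46074398 + 0.11198017×0.40972801 = 0.262481
  M+8: 0.3610315×0.12952801 + 0.11198017×0.46074398 = 0.098358
  M+10: 0.11198017×0.12952801 = 0.014505
Scale to base peak (0.344695) = 100: 16.5 : 64.7 : 100.0 : 76.1 : 28.5 : 4.2

16.5 : 64.7 : 100.0 : 76.1 : 28.5 : 4.2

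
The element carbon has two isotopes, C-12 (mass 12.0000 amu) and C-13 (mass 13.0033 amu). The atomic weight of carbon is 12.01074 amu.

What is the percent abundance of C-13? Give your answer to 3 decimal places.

1.070%

Writing the weighted mean with unknown fraction x of C-12:
12.0000·x + 13.0033·(1 − x) = 12.01074
(12.0000 − 13.0033)·x = 12.01074 − 13.0033
x = -0.99256 / -1.0033 = 0.98930 → 98.930% C-12, 1.070% C-13.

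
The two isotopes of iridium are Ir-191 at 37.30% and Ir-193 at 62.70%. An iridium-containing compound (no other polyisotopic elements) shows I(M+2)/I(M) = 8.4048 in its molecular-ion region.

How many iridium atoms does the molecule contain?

With n Ir atoms, P(M+2)/P(M) = C(n,1)·p^(n−1)q / p^n = n·q/p = n · 0.6270/0.3730.
n = 8.4048 × 0.3730/0.6270 = 5.00 ≈ 5

5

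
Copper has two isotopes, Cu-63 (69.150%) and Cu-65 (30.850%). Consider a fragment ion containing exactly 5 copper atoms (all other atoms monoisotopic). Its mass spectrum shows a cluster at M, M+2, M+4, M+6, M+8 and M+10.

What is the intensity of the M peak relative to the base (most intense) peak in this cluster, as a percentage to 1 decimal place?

44.8%

Binomial terms of (0.69150 + 0.30850)^5: M 0.1581, M+2 0.3527, M+4 0.3147, M+6 0.1404, M+8 0.0313, M+10 0.0028 → M+2 is the base peak.
P(M+2) = C(5,1) × 0.69150^4 × 0.30850^1 = 5 × 0.2286487 × 0.3085 = 0.352691 (base)
P(M) = C(5,0) × 0.69150^5 × 0.30850^0 = 1 × 0.15811058 × 1.0000 = 0.158111
Relative intensity = 0.158111 / 0.352691 × 100 = 44.8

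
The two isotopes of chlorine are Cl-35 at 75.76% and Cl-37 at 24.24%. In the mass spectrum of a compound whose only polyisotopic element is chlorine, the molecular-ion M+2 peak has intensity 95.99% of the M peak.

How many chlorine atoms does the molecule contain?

3

With n Cl atoms, P(M+2)/P(M) = C(n,1)·p^(n−1)q / p^n = n·q/p = n · 0.2424/0.7576.
n = 0.9599 × 0.7576/0.2424 = 3.00 ≈ 3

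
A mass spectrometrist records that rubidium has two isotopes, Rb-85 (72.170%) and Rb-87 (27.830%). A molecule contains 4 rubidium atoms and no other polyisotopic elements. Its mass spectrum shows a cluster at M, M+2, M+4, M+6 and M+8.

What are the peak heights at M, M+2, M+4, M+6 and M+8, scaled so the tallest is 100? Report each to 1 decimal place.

64.8 : 100.0 : 57.8 : 14.9 : 1.4

Expanding (0.72170 + 0.27830)^4:
P(M) = 0.72170^4 = 0.271286
P(M+2) = 4 × 0.72170^3 × 0.27830^1 = 0.418450
P(M+4) = 6 × 0.72170^2 × 0.27830^2 = 0.242042
P(M+6) = 4 × 0.72170^1 × 0.27830^3 = 0.062224
P(M+8) = 0.27830^4 = 0.005999
The M+2 peak is largest (0.418450); scaling to 100 gives 64.8 : 100.0 : 57.8 : 14.9 : 1.4.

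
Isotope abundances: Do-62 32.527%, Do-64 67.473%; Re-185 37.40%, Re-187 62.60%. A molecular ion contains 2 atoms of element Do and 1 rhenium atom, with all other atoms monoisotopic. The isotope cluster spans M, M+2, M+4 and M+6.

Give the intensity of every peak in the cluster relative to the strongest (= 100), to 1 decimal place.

Element Do pattern (n=2): 0.10580057 : 0.43893885 : 0.45526057
Rhenium pattern (n=1): 0.3740 : 0.6260
Convolve the two distributions (both contribute in 2-u steps):
  M: 0.10580057×0.3740 = 0.039569
  M+2: 0.10580057×0.6260 + 0.43893885×0.3740 = 0.230394
  M+4: 0.43893885×0.6260 + 0.45526057×0.3740 = 0.445043
  M+6: 0.45526057×0.6260 = 0.284993
Scale to base peak (0.445043) = 100: 8.9 : 51.8 : 100.0 : 64.0

8.9 : 51.8 : 100.0 : 64.0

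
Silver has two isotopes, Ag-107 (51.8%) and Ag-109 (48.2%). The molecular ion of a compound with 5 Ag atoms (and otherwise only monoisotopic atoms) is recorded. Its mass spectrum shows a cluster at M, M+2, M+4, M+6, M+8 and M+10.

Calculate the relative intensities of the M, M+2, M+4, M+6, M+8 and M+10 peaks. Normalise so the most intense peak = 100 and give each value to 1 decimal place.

Each Ag atom is independently Ag-107 (p = 0.518) or Ag-109 (q = 0.482); the cluster is the binomial expansion (p + q)^5.
P(M) = 0.518^5 = 0.037295
P(M+2) = 5 × 0.518^4 × 0.482^1 = 0.173515
P(M+4) = 10 × 0.518^3 × 0.482^2 = 0.322911
P(M+6) = 10 × 0.518^2 × 0.482^3 = 0.300470
P(M+8) = 5 × 0.518^1 × 0.482^4 = 0.139794
P(M+10) = 0.482^5 = 0.026016
The M+4 peak is largest (0.322911); scaling to 100 gives 11.5 : 53.7 : 100.0 : 93.1 : 43.3 : 8.1.

11.5 : 53.7 : 100.0 : 93.1 : 43.3 : 8.1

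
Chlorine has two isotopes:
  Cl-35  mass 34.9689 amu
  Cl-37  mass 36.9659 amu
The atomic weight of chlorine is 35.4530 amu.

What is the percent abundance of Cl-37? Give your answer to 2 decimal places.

Let x be the fractional abundance of Cl-35; then Cl-37 has abundance 1 − x.
34.9689·x + 36.9659·(1 − x) = 35.4530
(34.9689 − 36.9659)·x = 35.4530 − 36.9659
x = -1.5129 / -1.9970 = 0.75759 → 75.76% Cl-35, 24.24% Cl-37.

24.24%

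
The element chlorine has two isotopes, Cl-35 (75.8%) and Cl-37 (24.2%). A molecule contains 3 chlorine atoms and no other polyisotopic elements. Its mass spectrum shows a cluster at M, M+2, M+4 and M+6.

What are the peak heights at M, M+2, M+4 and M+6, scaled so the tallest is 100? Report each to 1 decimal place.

The 3 Cl atoms are independent, so intensities follow the terms of (0.758 + 0.242)^3.
P(M) = 0.758^3 = 0.435520
P(M+2) = 3 × 0.758^2 × 0.242^1 = 0.417133
P(M+4) = 3 × 0.758^1 × 0.242^2 = 0.133175
P(M+6) = 0.242^3 = 0.014172
The M peak is largest (0.435520); scaling to 100 gives 100.0 : 95.8 : 30.6 : 3.3.

100.0 : 95.8 : 30.6 : 3.3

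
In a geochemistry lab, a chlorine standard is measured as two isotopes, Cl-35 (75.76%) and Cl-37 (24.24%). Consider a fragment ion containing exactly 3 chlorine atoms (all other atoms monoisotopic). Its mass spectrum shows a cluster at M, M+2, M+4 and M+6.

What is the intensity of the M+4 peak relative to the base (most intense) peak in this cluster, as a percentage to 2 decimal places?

30.71%

Binomial terms of (0.7576 + 0.2424)^3: M 0.4348, M+2 0.4174, M+4 0.1335, M+6 0.0142 → M is the base peak.
P(M) = C(3,0) × 0.7576^3 × 0.2424^0 = 1 × 0.4348304 × 1.0000 = 0.434830 (base)
P(M+4) = C(3,2) × 0.7576^1 × 0.2424^2 = 3 × 0.7576 × 0.05875776 = 0.133545
Relative intensity = 0.133545 / 0.434830 × 100 = 30.71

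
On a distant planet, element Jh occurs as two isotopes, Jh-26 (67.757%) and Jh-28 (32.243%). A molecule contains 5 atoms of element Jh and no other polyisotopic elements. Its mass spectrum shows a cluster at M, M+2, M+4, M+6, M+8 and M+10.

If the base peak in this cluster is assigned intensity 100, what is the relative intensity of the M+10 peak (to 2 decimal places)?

Binomial terms of (0.67757 + 0.32243)^5: M 0.1428, M+2 0.3398, M+4 0.3234, M+6 0.1539, M+8 0.0366, M+10 0.0035 → M+2 is the base peak.
P(M+2) = C(5,1) × 0.67757^4 × 0.32243^1 = 5 × 0.21077382 × 0.32243 = 0.339799 (base)
P(M+10) = C(5,5) × 0.67757^0 × 0.32243^5 = 1 × 1.0000 × 0.00348479 = 0.003485
Relative intensity = 0.003485 / 0.339799 × 100 = 1.03

1.03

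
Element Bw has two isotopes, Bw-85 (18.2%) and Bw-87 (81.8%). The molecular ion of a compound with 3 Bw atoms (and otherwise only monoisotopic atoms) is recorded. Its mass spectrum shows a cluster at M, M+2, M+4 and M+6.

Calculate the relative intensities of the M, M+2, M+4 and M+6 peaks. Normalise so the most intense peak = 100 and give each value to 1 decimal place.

The 3 Bw atoms are independent, so intensities follow the terms of (0.182 + 0.818)^3.
P(M) = 0.182^3 = 0.006029
P(M+2) = 3 × 0.182^2 × 0.818^1 = 0.081286
P(M+4) = 3 × 0.182^1 × 0.818^2 = 0.365342
P(M+6) = 0.818^3 = 0.547343
The M+6 peak is largest (0.547343); scaling to 100 gives 1.1 : 14.9 : 66.7 : 100.0.

1.1 : 14.9 : 66.7 : 100.0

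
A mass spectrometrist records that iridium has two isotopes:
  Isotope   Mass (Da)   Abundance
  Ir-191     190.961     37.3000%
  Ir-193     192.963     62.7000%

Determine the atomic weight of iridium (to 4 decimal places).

192.2163 Da

The abundance-weighted mean is 0.373000 × 190.961 + 0.627000 × 192.963
= 71.22845 + 120.98780 = 192.21625 Da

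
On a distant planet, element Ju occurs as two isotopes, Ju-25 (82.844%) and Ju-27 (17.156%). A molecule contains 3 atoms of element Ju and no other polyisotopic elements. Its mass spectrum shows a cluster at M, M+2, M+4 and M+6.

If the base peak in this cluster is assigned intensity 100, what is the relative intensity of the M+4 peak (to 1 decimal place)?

(0.82844 + 0.17156)^3 gives M 0.5686, M+2 0.3532, M+4 0.0732, M+6 0.0050; the largest is M.
P(M) = C(3,0) × 0.82844^3 × 0.17156^0 = 1 × 0.568569 × 1.0000 = 0.568569 (base)
P(M+4) = C(3,2) × 0.82844^1 × 0.17156^2 = 3 × 0.82844 × 0.02943283 = 0.073150
Relative intensity = 0.073150 / 0.568569 × 100 = 12.9

12.9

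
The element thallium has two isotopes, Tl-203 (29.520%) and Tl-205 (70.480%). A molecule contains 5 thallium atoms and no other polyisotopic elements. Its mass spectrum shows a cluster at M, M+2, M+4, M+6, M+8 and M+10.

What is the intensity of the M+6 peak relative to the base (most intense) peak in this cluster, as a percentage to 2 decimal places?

83.77%

Term probabilities: M 0.0022, M+2 0.0268, M+4 0.1278, M+6 0.3051, M+8 0.3642, M+10 0.1739. Base peak = M+8.
P(M+8) = C(5,4) × 0.29520^1 × 0.70480^4 = 5 × 0.2952 × 0.24675365 = 0.364208 (base)
P(M+6) = C(5,3) × 0.29520^2 × 0.70480^3 = 10 × 0.08714304 × 0.35010449 = 0.305092
Relative intensity = 0.305092 / 0.364208 × 100 = 83.77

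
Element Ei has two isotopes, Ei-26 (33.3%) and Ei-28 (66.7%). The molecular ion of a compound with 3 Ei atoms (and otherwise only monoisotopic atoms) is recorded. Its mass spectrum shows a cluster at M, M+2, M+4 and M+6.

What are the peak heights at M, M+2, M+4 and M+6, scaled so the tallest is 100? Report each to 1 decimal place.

The 3 Ei atoms are independent, so intensities follow the terms of (0.333 + 0.667)^3.
P(M) = 0.333^3 = 0.036926
P(M+2) = 3 × 0.333^2 × 0.667^1 = 0.221889
P(M+4) = 3 × 0.333^1 × 0.667^2 = 0.444444
P(M+6) = 0.667^3 = 0.296741
The M+4 peak is largest (0.444444); scaling to 100 gives 8.3 : 49.9 : 100.0 : 66.8.

8.3 : 49.9 : 100.0 : 66.8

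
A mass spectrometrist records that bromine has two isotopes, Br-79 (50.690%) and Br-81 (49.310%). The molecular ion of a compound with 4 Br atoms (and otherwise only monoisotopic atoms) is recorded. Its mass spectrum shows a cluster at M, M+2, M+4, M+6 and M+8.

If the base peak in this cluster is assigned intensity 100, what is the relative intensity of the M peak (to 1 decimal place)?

Binomial terms of (0.50690 + 0.49310)^4: M 0.0660, M+2 0.2569, M+4 0.3749, M+6 0.2431, M+8 0.0591 → M+4 is the base peak.
P(M+4) = C(4,2) × 0.50690^2 × 0.49310^2 = 6 × 0.25694761 × 0.24314761 = 0.374857 (base)
P(M) = C(4,0) × 0.50690^4 × 0.49310^0 = 1 × 0.06602207 × 1.0000 = 0.066022
Relative intensity = 0.066022 / 0.374857 × 100 = 17.6

17.6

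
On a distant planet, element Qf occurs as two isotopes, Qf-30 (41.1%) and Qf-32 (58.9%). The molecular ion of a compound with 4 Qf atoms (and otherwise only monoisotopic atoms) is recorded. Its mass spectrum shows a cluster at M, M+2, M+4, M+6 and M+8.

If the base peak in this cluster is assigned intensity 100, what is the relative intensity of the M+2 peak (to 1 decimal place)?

Binomial terms of (0.411 + 0.589)^4: M 0.0285, M+2 0.1636, M+4 0.3516, M+6 0.3359, M+8 0.1204 → M+4 is the base peak.
P(M+4) = C(4,2) × 0.411^2 × 0.589^2 = 6 × 0.168921 × 0.346921 = 0.351613 (base)
P(M+2) = C(4,1) × 0.411^3 × 0.589^1 = 4 × 0.06942653 × 0.5890 = 0.163569
Relative intensity = 0.163569 / 0.351613 × 100 = 46.5

46.5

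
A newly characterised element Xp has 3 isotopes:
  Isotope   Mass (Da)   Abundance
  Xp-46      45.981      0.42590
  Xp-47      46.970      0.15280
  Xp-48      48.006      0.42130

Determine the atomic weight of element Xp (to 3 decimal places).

The abundance-weighted mean is 0.42590 × 45.981 + 0.15280 × 46.970 + 0.42130 × 48.006
= 19.5833 + 7.1770 + 20.2249 = 46.9852 Da

46.985 Da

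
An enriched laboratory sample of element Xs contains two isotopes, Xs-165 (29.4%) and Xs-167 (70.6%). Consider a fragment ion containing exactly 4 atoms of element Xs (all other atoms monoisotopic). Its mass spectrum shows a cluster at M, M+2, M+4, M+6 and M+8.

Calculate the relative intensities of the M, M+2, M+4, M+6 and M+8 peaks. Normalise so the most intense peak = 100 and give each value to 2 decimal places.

1.81 : 17.34 : 62.46 : 100.00 : 60.03

Each Xs atom is independently Xs-165 (p = 0.294) or Xs-167 (q = 0.706); the cluster is the binomial expansion (p + q)^4.
P(M) = 0.294^4 = 0.007471
P(M+2) = 4 × 0.294^3 × 0.706^1 = 0.071764
P(M+4) = 6 × 0.294^2 × 0.706^2 = 0.258497
P(M+6) = 4 × 0.294^1 × 0.706^3 = 0.413829
P(M+8) = 0.706^4 = 0.248438
The M+6 peak is largest (0.413829); scaling to 100 gives 1.81 : 17.34 : 62.46 : 100.00 : 60.03.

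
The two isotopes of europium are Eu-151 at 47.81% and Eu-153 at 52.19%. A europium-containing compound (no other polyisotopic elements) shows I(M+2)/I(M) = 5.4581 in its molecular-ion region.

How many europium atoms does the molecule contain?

The M+2/M ratio from n Eu atoms is n · q/p = n · 0.5219/0.4781.
n = 5.4581 × 0.4781/0.5219 = 5.00 ≈ 5

5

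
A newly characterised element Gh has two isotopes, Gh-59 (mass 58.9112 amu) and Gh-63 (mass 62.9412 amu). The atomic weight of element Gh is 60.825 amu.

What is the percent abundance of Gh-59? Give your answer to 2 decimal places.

Let x be the fractional abundance of Gh-59; then Gh-63 has abundance 1 − x.
58.9112·x + 62.9412·(1 − x) = 60.825
(58.9112 − 62.9412)·x = 60.825 − 62.9412
x = -2.1162 / -4.0300 = 0.52511 → 52.51% Gh-59, 47.49% Gh-63.

52.51%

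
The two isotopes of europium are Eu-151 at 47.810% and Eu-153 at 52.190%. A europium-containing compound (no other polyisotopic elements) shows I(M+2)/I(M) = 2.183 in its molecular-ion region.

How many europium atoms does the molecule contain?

2

The M+2/M ratio from n Eu atoms is n · q/p = n · 0.52190/0.47810.
n = 2.183 × 0.47810/0.52190 = 2.00 ≈ 2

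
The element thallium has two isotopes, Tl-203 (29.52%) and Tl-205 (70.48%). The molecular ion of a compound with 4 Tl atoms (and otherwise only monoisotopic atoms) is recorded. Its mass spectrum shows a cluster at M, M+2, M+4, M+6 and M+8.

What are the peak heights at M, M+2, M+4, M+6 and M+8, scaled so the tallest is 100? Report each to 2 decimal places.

Expanding (0.2952 + 0.7048)^4:
P(M) = 0.2952^4 = 0.007594
P(M+2) = 4 × 0.2952^3 × 0.7048^1 = 0.072523
P(M+4) = 6 × 0.2952^2 × 0.7048^2 = 0.259726
P(M+6) = 4 × 0.2952^1 × 0.7048^3 = 0.413403
P(M+8) = 0.7048^4 = 0.246754
The M+6 peak is largest (0.413403); scaling to 100 gives 1.84 : 17.54 : 62.83 : 100.00 : 59.69.

1.84 : 17.54 : 62.83 : 100.00 : 59.69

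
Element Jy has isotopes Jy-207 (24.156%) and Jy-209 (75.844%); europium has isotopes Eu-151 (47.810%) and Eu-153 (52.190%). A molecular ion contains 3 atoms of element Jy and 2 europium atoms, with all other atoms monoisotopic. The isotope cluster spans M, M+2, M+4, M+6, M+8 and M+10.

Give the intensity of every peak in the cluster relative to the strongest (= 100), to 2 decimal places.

Element Jy pattern (n=3): 0.01409532 : 0.13276773 : 0.41685857 : 0.43627838
Europium pattern (n=2): 0.22857961 : 0.49904078 : 0.27237961
Convolve the two distributions (both contribute in 2-u steps):
  M: 0.01409532×0.22857961 = 0.003222
  M+2: 0.01409532×0.49904078 + 0.13276773×0.22857961 = 0.037382
  M+4: 0.01409532×0.27237961 + 0.13276773×0.49904078 + 0.41685857×0.22857961 = 0.165381
  M+6: 0.13276773×0.27237961 + 0.41685857×0.49904078 + 0.43627838×0.22857961 = 0.343917
  M+8: 0.41685857×0.27237961 + 0.43627838×0.49904078 = 0.331264
  M+10: 0.43627838×0.27237961 = 0.118833
Scale to base peak (0.343917) = 100: 0.94 : 10.87 : 48.09 : 100.00 : 96.32 : 34.55

0.94 : 10.87 : 48.09 : 100.00 : 96.32 : 34.55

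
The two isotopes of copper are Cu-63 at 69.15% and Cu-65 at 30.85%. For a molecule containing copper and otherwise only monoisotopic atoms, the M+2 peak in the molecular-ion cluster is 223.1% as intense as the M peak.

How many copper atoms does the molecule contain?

5

With n Cu atoms, P(M+2)/P(M) = C(n,1)·p^(n−1)q / p^n = n·q/p = n · 0.3085/0.6915.
n = 2.231 × 0.6915/0.3085 = 5.00 ≈ 5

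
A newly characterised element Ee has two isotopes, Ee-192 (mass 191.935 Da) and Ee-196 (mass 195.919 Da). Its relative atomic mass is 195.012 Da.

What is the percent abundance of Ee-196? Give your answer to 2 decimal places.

77.23%

Writing the weighted mean with unknown fraction x of Ee-192:
191.935·x + 195.919·(1 − x) = 195.012
(191.935 − 195.919)·x = 195.012 − 195.919
x = -0.907 / -3.984 = 0.22766 → 22.77% Ee-192, 77.23% Ee-196.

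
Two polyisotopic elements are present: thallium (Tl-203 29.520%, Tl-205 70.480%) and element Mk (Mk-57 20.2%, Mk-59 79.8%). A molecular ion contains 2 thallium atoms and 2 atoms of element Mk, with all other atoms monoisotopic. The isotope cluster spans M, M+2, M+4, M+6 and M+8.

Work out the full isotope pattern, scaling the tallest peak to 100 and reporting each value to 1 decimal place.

0.8 : 10.6 : 49.4 : 100.0 : 74.4

Thallium pattern (n=2): 0.08714304 : 0.41611392 : 0.49674304
Element Mk pattern (n=2): 0.040804 : 0.322392 : 0.636804
Convolve the two distributions (both contribute in 2-u steps):
  M: 0.08714304×0.040804 = 0.003556
  M+2: 0.08714304×0.322392 + 0.41611392×0.040804 = 0.045073
  M+4: 0.08714304×0.636804 + 0.41611392×0.322392 + 0.49674304×0.040804 = 0.209914
  M+6: 0.41611392×0.636804 + 0.49674304×0.322392 = 0.425129
  M+8: 0.49674304×0.636804 = 0.316328
Scale to base peak (0.425129) = 100: 0.8 : 10.6 : 49.4 : 100.0 : 74.4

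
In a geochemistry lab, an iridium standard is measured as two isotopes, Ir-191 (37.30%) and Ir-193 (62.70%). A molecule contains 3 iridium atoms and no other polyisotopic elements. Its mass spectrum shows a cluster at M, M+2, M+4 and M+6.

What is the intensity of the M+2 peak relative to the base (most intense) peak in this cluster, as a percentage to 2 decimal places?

Binomial terms of (0.3730 + 0.6270)^3: M 0.0519, M+2 0.2617, M+4 0.4399, M+6 0.2465 → M+4 is the base peak.
P(M+4) = C(3,2) × 0.3730^1 × 0.6270^2 = 3 × 0.3730 × 0.393129 = 0.439911 (base)
P(M+2) = C(3,1) × 0.3730^2 × 0.6270^1 = 3 × 0.139129 × 0.6270 = 0.261702
Relative intensity = 0.261702 / 0.439911 × 100 = 59.49

59.49%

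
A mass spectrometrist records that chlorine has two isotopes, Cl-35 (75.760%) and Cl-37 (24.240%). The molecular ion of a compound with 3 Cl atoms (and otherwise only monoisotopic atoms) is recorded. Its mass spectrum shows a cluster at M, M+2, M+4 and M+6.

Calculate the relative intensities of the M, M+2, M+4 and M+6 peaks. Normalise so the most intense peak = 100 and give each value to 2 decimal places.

100.00 : 95.99 : 30.71 : 3.28

Expanding (0.75760 + 0.24240)^3:
P(M) = 0.75760^3 = 0.434830
P(M+2) = 3 × 0.75760^2 × 0.24240^1 = 0.417382
P(M+4) = 3 × 0.75760^1 × 0.24240^2 = 0.133545
P(M+6) = 0.24240^3 = 0.014243
The M peak is largest (0.434830); scaling to 100 gives 100.00 : 95.99 : 30.71 : 3.28.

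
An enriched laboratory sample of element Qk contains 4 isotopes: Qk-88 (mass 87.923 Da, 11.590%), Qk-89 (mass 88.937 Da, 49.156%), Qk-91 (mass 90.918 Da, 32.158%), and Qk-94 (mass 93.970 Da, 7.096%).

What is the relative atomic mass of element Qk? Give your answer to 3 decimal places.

Weight each isotope mass by its fractional abundance: 0.11590 × 87.923 + 0.49156 × 88.937 + 0.32158 × 90.918 + 0.07096 × 93.970
= 10.1903 + 43.7179 + 29.2374 + 6.6681 = 89.8137 Da

89.814 Da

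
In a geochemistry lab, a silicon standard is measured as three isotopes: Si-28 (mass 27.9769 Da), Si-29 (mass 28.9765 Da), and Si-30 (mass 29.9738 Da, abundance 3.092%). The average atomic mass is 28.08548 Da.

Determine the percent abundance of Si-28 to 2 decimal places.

92.22%

Let x and y be the fractions of Si-28 and Si-29. Then x + y = 1 − 0.03092 = 0.96908 and 27.9769x + 28.9765y = 28.08548 − 0.03092×29.9738 = 27.158690104.
Substituting: 27.9769x + 28.9765(0.96908 − x) = 27.158690104
(27.9769 − 28.9765)x = -0.921856516  ⇒  x = 0.92223, y = 0.04685
Si-28: 92.22%, Si-29: 4.69%.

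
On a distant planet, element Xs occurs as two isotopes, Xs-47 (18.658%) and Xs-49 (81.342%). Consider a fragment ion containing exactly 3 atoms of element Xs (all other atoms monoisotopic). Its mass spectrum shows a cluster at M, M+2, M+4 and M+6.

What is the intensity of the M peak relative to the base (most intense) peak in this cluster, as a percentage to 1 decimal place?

1.2%

(0.18658 + 0.81342)^3 gives M 0.0065, M+2 0.0850, M+4 0.3704, M+6 0.5382; the largest is M+6.
P(M+6) = C(3,3) × 0.18658^0 × 0.81342^3 = 1 × 1.0000 × 0.53820105 = 0.538201 (base)
P(M) = C(3,0) × 0.18658^3 × 0.81342^0 = 1 × 0.00649524 × 1.0000 = 0.006495
Relative intensity = 0.006495 / 0.538201 × 100 = 1.2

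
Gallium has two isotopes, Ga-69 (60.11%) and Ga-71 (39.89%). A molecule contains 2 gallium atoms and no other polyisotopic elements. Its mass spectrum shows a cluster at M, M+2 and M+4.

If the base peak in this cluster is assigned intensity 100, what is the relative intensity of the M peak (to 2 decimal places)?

Term probabilities: M 0.3613, M+2 0.4796, M+4 0.1591. Base peak = M+2.
P(M+2) = C(2,1) × 0.6011^1 × 0.3989^1 = 2 × 0.6011 × 0.3989 = 0.479558 (base)
P(M) = C(2,0) × 0.6011^2 × 0.3989^0 = 1 × 0.36132121 × 1.0000 = 0.361321
Relative intensity = 0.361321 / 0.479558 × 100 = 75.34

75.34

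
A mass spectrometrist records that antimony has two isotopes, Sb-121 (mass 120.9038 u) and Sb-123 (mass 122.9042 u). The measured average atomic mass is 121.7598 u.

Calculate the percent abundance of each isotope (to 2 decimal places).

Sb-121: 57.21%, Sb-123: 42.79%

Writing the weighted mean with unknown fraction x of Sb-121:
120.9038·x + 122.9042·(1 − x) = 121.7598
(120.9038 − 122.9042)·x = 121.7598 − 122.9042
x = -1.1444 / -2.0004 = 0.57209 → 57.21% Sb-121, 42.79% Sb-123.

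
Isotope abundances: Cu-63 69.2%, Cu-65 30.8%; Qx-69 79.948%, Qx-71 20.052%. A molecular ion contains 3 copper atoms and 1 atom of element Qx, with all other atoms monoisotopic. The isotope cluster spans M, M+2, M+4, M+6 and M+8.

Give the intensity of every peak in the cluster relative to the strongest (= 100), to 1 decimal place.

Copper pattern (n=3): 0.33137389 : 0.44247034 : 0.19693766 : 0.02921811
Element Qx pattern (n=1): 0.79948 : 0.20052
Convolve the two distributions (both contribute in 2-u steps):
  M: 0.33137389×0.79948 = 0.264927
  M+2: 0.33137389×0.20052 + 0.44247034×0.79948 = 0.420193
  M+4: 0.44247034×0.20052 + 0.19693766×0.79948 = 0.246172
  M+6: 0.19693766×0.20052 + 0.02921811×0.79948 = 0.062849
  M+8: 0.02921811×0.20052 = 0.005859
Scale to base peak (0.420193) = 100: 63.0 : 100.0 : 58.6 : 15.0 : 1.4

63.0 : 100.0 : 58.6 : 15.0 : 1.4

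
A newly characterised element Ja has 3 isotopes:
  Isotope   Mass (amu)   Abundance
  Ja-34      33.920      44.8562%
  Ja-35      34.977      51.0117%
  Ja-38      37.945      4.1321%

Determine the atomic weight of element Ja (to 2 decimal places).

Ar = Σ fᵢ·mᵢ = 0.448562 × 33.920 + 0.510117 × 34.977 + 0.041321 × 37.945
= 15.2152 + 17.8424 + 1.5679 = 34.6255 amu

34.63 amu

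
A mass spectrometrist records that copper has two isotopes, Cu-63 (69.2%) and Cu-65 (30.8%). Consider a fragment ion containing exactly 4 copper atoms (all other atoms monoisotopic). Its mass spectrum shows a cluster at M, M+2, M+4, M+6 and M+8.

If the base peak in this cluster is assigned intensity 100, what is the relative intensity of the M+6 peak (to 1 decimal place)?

Binomial terms of (0.692 + 0.308)^4: M 0.2293, M+2 0.4083, M+4 0.2726, M+6 0.0809, M+8 0.0090 → M+2 is the base peak.
P(M+2) = C(4,1) × 0.692^3 × 0.308^1 = 4 × 0.33137389 × 0.3080 = 0.408253 (base)
P(M+6) = C(4,3) × 0.692^1 × 0.308^3 = 4 × 0.6920 × 0.02921811 = 0.080876
Relative intensity = 0.080876 / 0.408253 × 100 = 19.8

19.8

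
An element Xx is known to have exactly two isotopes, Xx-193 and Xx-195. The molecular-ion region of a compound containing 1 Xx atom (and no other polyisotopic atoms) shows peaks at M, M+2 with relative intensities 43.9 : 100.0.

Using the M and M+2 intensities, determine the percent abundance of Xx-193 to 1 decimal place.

Write p for the Xx-193 fraction. I(M+2)/I(M) = [C(1,1)·p^0·(1−p)] / p^1 = 1·(1−p)/p = 100.0/43.9 = 2.2779
(1−p)/p = 2.2779/1 = 2.2779  ⇒  p = 1/(1 + 2.2779) = 0.3051
Xx-193: 30.5%, Xx-195: 69.5%.

30.5%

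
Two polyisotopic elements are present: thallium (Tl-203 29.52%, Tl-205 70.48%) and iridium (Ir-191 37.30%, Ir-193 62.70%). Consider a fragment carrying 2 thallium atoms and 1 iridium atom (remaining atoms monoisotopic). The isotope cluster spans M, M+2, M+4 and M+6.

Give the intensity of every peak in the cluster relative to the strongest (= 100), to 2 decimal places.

7.28 : 47.03 : 100.00 : 69.80

Thallium pattern (n=2): 0.08714304 : 0.41611392 : 0.49674304
Iridium pattern (n=1): 0.3730 : 0.6270
Convolve the two distributions (both contribute in 2-u steps):
  M: 0.08714304×0.3730 = 0.032504
  M+2: 0.08714304×0.6270 + 0.41611392×0.3730 = 0.209849
  M+4: 0.41611392×0.6270 + 0.49674304×0.3730 = 0.446189
  M+6: 0.49674304×0.6270 = 0.311458
Scale to base peak (0.446189) = 100: 7.28 : 47.03 : 100.00 : 69.80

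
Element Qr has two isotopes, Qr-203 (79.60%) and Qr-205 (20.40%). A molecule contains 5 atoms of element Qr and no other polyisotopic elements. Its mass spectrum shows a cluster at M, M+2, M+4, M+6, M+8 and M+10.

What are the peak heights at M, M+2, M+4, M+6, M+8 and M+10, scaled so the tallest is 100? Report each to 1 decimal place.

The 5 Qr atoms are independent, so intensities follow the terms of (0.7960 + 0.2040)^5.
P(M) = 0.7960^5 = 0.319570
P(M+2) = 5 × 0.7960^4 × 0.2040^1 = 0.409499
P(M+4) = 10 × 0.7960^3 × 0.2040^2 = 0.209894
P(M+6) = 10 × 0.7960^2 × 0.2040^3 = 0.053792
P(M+8) = 5 × 0.7960^1 × 0.2040^4 = 0.006893
P(M+10) = 0.2040^5 = 0.000353
The M+2 peak is largest (0.409499); scaling to 100 gives 78.0 : 100.0 : 51.3 : 13.1 : 1.7 : 0.1.

78.0 : 100.0 : 51.3 : 13.1 : 1.7 : 0.1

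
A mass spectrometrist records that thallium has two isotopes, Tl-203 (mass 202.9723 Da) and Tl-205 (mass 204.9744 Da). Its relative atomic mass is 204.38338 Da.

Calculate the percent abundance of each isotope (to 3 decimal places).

Let x be the fractional abundance of Tl-203; then Tl-205 has abundance 1 − x.
202.9723·x + 204.9744·(1 − x) = 204.38338
(202.9723 − 204.9744)·x = 204.38338 − 204.9744
x = -0.59102 / -2.0021 = 0.29520 → 29.520% Tl-203, 70.480% Tl-205.

Tl-203: 29.520%, Tl-205: 70.480%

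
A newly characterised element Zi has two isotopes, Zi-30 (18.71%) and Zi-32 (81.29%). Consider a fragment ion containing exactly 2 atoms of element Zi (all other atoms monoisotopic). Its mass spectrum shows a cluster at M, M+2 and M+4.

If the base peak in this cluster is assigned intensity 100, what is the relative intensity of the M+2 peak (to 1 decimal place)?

46.0

Binomial terms of (0.1871 + 0.8129)^2: M 0.0350, M+2 0.3042, M+4 0.6608 → M+4 is the base peak.
P(M+4) = C(2,2) × 0.1871^0 × 0.8129^2 = 1 × 1.0000 × 0.66080641 = 0.660806 (base)
P(M+2) = C(2,1) × 0.1871^1 × 0.8129^1 = 2 × 0.1871 × 0.8129 = 0.304187
Relative intensity = 0.304187 / 0.660806 × 100 = 46.0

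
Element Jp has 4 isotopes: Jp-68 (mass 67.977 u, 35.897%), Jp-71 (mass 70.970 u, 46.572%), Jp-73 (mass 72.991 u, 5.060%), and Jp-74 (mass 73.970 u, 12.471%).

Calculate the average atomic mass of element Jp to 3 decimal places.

Ar = Σ fᵢ·mᵢ = 0.35897 × 67.977 + 0.46572 × 70.970 + 0.05060 × 72.991 + 0.12471 × 73.970
= 24.4017 + 33.0521 + 3.6933 + 9.2248 = 70.3719 u

70.372 u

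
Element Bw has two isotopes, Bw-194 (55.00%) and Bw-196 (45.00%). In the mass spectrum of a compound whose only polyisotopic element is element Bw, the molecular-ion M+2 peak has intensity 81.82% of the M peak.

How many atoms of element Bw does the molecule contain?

1

The M+2/M ratio from n Bw atoms is n · q/p = n · 0.4500/0.5500.
n = 0.8182 × 0.5500/0.4500 = 1.00 ≈ 1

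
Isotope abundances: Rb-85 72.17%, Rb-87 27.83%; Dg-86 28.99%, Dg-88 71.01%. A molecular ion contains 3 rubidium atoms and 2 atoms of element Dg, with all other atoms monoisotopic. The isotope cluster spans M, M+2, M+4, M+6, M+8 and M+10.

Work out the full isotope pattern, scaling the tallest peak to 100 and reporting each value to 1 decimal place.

8.3 : 50.0 : 100.0 : 75.8 : 24.4 : 2.8

Rubidium pattern (n=3): 0.37589809 : 0.43485841 : 0.16768892 : 0.02155458
Element Dg pattern (n=2): 0.08404201 : 0.41171598 : 0.50424201
Convolve the two distributions (both contribute in 2-u steps):
  M: 0.37589809×0.08404201 = 0.031591
  M+2: 0.37589809×0.41171598 + 0.43485841×0.08404201 = 0.191310
  M+4: 0.37589809×0.50424201 + 0.43485841×0.41171598 + 0.16768892×0.08404201 = 0.382675
  M+6: 0.43485841×0.50424201 + 0.16768892×0.41171598 + 0.02155458×0.08404201 = 0.290126
  M+8: 0.16768892×0.50424201 + 0.02155458×0.41171598 = 0.093430
  M+10: 0.02155458×0.50424201 = 0.010869
Scale to base peak (0.382675) = 100: 8.3 : 50.0 : 100.0 : 75.8 : 24.4 : 2.8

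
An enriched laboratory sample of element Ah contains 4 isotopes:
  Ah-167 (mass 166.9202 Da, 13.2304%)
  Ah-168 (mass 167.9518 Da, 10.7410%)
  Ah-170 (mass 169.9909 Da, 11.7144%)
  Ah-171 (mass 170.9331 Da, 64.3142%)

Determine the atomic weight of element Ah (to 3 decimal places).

The abundance-weighted mean is 0.132304 × 166.9202 + 0.107410 × 167.9518 + 0.117144 × 169.9909 + 0.643142 × 170.9331
= 22.08421 + 18.03970 + 19.91341 + 109.93426 = 169.97158 Da

169.972 Da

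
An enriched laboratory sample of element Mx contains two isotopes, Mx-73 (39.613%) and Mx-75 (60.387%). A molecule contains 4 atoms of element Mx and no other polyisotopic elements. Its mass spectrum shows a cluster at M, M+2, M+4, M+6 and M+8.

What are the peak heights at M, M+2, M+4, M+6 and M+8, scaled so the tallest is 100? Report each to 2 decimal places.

Each Mx atom is independently Mx-73 (p = 0.39613) or Mx-75 (q = 0.60387); the cluster is the binomial expansion (p + q)^4.
P(M) = 0.39613^4 = 0.024624
P(M+2) = 4 × 0.39613^3 × 0.60387^1 = 0.150147
P(M+4) = 6 × 0.39613^2 × 0.60387^2 = 0.343331
P(M+6) = 4 × 0.39613^1 × 0.60387^3 = 0.348922
P(M+8) = 0.60387^4 = 0.132976
The M+6 peak is largest (0.348922); scaling to 100 gives 7.06 : 43.03 : 98.40 : 100.00 : 38.11.

7.06 : 43.03 : 98.40 : 100.00 : 38.11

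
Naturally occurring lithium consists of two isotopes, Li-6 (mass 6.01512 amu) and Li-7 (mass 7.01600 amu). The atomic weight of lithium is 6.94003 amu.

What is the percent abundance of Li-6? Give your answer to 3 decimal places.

7.590%

With x = fraction of Li-6 (so Li-7 is 1 − x):
6.01512·x + 7.01600·(1 − x) = 6.94003
(6.01512 − 7.01600)·x = 6.94003 − 7.01600
x = -0.07597 / -1.00088 = 0.07590 → 7.590% Li-6, 92.410% Li-7.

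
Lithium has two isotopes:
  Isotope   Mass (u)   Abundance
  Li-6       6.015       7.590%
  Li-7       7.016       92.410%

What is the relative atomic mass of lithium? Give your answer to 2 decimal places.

Ar = Σ fᵢ·mᵢ = 0.07590 × 6.015 + 0.92410 × 7.016
= 0.4565 + 6.4835 = 6.9400 u

6.94 u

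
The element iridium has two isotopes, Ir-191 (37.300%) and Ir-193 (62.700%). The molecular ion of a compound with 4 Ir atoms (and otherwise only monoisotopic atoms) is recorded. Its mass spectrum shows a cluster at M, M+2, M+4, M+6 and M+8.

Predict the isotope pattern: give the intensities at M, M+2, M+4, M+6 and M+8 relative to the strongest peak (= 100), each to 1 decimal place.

Each Ir atom is independently Ir-191 (p = 0.37300) or Ir-193 (q = 0.62700); the cluster is the binomial expansion (p + q)^4.
P(M) = 0.37300^4 = 0.019357
P(M+2) = 4 × 0.37300^3 × 0.62700^1 = 0.130153
P(M+4) = 6 × 0.37300^2 × 0.62700^2 = 0.328174
P(M+6) = 4 × 0.37300^1 × 0.62700^3 = 0.367766
P(M+8) = 0.62700^4 = 0.154550
The M+6 peak is largest (0.367766); scaling to 100 gives 5.3 : 35.4 : 89.2 : 100.0 : 42.0.

5.3 : 35.4 : 89.2 : 100.0 : 42.0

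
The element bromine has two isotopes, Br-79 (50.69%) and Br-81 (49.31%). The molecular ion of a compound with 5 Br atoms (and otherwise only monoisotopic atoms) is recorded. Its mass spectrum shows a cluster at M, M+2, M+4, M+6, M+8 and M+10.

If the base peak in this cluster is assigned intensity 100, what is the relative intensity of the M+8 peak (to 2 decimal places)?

Term probabilities: M 0.0335, M+2 0.1628, M+4 0.3167, M+6 0.3081, M+8 0.1498, M+10 0.0292. Base peak = M+4.
P(M+4) = C(5,2) × 0.5069^3 × 0.4931^2 = 10 × 0.13024674 × 0.24314761 = 0.316692 (base)
P(M+8) = C(5,4) × 0.5069^1 × 0.4931^4 = 5 × 0.5069 × 0.05912076 = 0.149842
Relative intensity = 0.149842 / 0.316692 × 100 = 47.31

47.31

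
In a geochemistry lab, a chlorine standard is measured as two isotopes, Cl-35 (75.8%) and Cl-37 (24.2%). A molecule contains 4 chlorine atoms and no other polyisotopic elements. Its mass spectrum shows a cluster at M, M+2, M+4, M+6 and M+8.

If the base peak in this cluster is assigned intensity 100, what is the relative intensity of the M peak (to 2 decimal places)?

Binomial terms of (0.758 + 0.242)^4: M 0.3301, M+2 0.4216, M+4 0.2019, M+6 0.0430, M+8 0.0034 → M+2 is the base peak.
P(M+2) = C(4,1) × 0.758^3 × 0.242^1 = 4 × 0.43551951 × 0.2420 = 0.421583 (base)
P(M) = C(4,0) × 0.758^4 × 0.242^0 = 1 × 0.33012379 × 1.0000 = 0.330124
Relative intensity = 0.330124 / 0.421583 × 100 = 78.31

78.31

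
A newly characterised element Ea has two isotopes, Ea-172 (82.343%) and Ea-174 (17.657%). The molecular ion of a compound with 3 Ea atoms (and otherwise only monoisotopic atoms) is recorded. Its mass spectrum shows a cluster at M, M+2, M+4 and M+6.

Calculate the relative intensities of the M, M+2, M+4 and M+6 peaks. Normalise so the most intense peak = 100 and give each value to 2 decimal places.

The 3 Ea atoms are independent, so intensities follow the terms of (0.82343 + 0.17657)^3.
P(M) = 0.82343^3 = 0.558316
P(M+2) = 3 × 0.82343^2 × 0.17657^1 = 0.359163
P(M+4) = 3 × 0.82343^1 × 0.17657^2 = 0.077016
P(M+6) = 0.17657^3 = 0.005505
The M peak is largest (0.558316); scaling to 100 gives 100.00 : 64.33 : 13.79 : 0.99.

100.00 : 64.33 : 13.79 : 0.99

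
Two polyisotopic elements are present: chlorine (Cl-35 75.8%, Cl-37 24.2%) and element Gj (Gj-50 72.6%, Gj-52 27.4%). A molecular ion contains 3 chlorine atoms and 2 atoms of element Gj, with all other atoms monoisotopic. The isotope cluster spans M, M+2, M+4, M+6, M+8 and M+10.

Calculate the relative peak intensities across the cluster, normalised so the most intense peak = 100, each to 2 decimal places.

Chlorine pattern (n=3): 0.43551951 : 0.41713346 : 0.13317454 : 0.01417249
Element Gj pattern (n=2): 0.527076 : 0.397848 : 0.075076
Convolve the two distributions (both contribute in 2-u steps):
  M: 0.43551951×0.527076 = 0.229552
  M+2: 0.43551951×0.397848 + 0.41713346×0.527076 = 0.393132
  M+4: 0.43551951×0.075076 + 0.41713346×0.397848 + 0.13317454×0.527076 = 0.268846
  M+6: 0.41713346×0.075076 + 0.13317454×0.397848 + 0.01417249×0.527076 = 0.091770
  M+8: 0.13317454×0.075076 + 0.01417249×0.397848 = 0.015637
  M+10: 0.01417249×0.075076 = 0.001064
Scale to base peak (0.393132) = 100: 58.39 : 100.00 : 68.39 : 23.34 : 3.98 : 0.27

58.39 : 100.00 : 68.39 : 23.34 : 3.98 : 0.27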